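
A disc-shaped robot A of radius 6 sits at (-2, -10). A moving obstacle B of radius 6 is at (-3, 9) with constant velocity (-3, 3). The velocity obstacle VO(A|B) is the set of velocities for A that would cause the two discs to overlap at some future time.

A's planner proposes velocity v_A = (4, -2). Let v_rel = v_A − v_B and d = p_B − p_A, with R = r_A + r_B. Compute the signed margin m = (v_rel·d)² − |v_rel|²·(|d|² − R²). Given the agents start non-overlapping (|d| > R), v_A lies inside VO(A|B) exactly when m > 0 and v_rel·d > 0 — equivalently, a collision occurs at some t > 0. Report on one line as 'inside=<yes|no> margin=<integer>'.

d = (-1, 19),  |d|² = 362;  R = 6+6 = 12,  c = 362−12² = 218
v_rel = (7, -5),  |v_rel|² = 74;  v_rel·d = (7)·(-1) + (-5)·(19) = -102
74·t² + 204·t + 218 = 0  ⇒  m = (-102)² − 74·218 = -5728
m = -5728 < 0,  v_rel·d = -102 < 0  ⇒  outside

inside=no margin=-5728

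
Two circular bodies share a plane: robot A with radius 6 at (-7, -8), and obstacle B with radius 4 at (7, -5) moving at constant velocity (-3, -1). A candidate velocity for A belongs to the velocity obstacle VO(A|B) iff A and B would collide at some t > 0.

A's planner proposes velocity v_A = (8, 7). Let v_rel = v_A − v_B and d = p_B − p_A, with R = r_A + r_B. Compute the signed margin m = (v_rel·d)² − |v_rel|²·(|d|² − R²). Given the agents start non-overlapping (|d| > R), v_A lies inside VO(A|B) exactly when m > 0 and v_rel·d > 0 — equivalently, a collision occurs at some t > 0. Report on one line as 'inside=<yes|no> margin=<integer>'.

d = (14, 3),  |d|² = 205;  R = 6+4 = 10,  c = 205−10² = 105
v_rel = (11, 8),  |v_rel|² = 185;  v_rel·d = (11)·(14) + (8)·(3) = 178
185·t² − 356·t + 105 = 0  ⇒  m = 178² − 185·105 = 12259
m = 12259 > 0,  v_rel·d = 178 > 0  ⇒  inside

inside=yes margin=12259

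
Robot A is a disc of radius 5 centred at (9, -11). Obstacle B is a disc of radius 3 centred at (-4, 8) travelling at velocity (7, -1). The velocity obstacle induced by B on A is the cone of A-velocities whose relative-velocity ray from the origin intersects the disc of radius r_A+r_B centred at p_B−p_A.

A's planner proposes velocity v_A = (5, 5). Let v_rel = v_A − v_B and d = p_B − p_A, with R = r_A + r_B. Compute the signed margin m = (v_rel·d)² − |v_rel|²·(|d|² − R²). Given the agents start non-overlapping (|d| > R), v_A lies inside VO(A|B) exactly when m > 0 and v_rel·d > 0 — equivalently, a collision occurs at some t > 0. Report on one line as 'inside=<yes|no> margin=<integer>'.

d = (-13, 19),  |d|² = 530;  R = 5+3 = 8,  c = 530−8² = 466
v_rel = (-2, 6),  |v_rel|² = 40;  v_rel·d = (-2)·(-13) + (6)·(19) = 140
40·t² − 280·t + 466 = 0  ⇒  m = 140² − 40·466 = 960
m = 960 > 0,  v_rel·d = 140 > 0  ⇒  inside

inside=yes margin=960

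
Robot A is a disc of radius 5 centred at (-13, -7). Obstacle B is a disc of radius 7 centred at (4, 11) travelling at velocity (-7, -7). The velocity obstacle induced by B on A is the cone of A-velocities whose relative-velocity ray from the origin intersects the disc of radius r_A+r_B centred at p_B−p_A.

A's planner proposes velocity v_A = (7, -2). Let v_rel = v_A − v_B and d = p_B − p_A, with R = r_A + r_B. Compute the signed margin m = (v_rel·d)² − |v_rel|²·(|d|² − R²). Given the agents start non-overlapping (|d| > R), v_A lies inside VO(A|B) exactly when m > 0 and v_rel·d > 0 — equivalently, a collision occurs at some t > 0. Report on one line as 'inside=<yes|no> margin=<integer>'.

d = (17, 18),  |d|² = 613;  R = 5+7 = 12,  c = 613−12² = 469
v_rel = (14, 5),  |v_rel|² = 221;  v_rel·d = (14)·(17) + (5)·(18) = 328
221·t² − 656·t + 469 = 0  ⇒  m = 328² − 221·469 = 3935
m = 3935 > 0,  v_rel·d = 328 > 0  ⇒  inside

inside=yes margin=3935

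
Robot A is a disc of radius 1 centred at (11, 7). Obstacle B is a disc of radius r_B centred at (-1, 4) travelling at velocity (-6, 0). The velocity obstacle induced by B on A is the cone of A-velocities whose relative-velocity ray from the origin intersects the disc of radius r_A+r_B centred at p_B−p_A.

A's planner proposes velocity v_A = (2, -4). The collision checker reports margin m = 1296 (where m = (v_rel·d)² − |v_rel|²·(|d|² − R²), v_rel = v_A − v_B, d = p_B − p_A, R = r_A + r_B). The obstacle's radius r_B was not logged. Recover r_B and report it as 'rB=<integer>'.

m = 1296
d = (-12, -3);  v_rel = (8, -4),  |v_rel|² = 80
v_rel×d = (8)·(-3) − (-4)·(-12) = -72
since m = R²·80 − (-72)²:  R² = (5184 + 1296) / 80 = 81
R = √81 = 9  ⇒  r_B = 9 − 1 = 8

rB=8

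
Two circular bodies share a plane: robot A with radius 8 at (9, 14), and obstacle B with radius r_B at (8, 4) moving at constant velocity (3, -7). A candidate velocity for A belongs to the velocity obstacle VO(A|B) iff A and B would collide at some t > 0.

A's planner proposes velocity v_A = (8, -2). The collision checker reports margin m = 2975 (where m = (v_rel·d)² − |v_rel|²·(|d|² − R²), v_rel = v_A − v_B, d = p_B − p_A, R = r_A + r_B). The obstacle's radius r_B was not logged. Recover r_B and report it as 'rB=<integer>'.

m = 2975
d = (-1, -10);  v_rel = (5, 5),  |v_rel|² = 50
v_rel×d = (5)·(-10) − (5)·(-1) = -45
since m = R²·50 − (-45)²:  R² = (2025 + 2975) / 50 = 100
R = √100 = 10  ⇒  r_B = 10 − 8 = 2

rB=2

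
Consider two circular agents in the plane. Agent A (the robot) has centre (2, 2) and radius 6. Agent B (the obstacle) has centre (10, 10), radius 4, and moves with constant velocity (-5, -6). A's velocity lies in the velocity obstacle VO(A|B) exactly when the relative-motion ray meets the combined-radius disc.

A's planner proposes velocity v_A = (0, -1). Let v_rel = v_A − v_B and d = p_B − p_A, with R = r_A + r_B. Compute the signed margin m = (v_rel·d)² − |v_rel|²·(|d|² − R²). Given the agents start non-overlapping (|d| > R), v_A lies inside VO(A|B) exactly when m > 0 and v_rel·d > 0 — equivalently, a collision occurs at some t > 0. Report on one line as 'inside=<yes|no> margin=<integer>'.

d = (8, 8),  |d|² = 128;  R = 6+4 = 10,  c = 128−10² = 28
v_rel = (5, 5),  |v_rel|² = 50;  v_rel·d = (5)·(8) + (5)·(8) = 80
50·t² − 160·t + 28 = 0  ⇒  m = 80² − 50·28 = 5000
m = 5000 > 0,  v_rel·d = 80 > 0  ⇒  inside

inside=yes margin=5000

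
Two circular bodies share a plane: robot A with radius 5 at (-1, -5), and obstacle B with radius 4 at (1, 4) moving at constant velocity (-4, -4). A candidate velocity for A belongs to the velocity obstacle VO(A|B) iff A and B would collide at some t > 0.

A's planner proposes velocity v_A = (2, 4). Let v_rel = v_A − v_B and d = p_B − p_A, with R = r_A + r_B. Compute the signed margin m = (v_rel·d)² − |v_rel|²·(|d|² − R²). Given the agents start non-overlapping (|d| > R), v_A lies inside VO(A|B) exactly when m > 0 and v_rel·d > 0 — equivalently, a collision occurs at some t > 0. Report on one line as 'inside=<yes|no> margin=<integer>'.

d = (2, 9),  |d|² = 85;  R = 5+4 = 9,  c = 85−9² = 4
v_rel = (6, 8),  |v_rel|² = 100;  v_rel·d = (6)·(2) + (8)·(9) = 84
100·t² − 168·t + 4 = 0  ⇒  m = 84² − 100·4 = 6656
m = 6656 > 0,  v_rel·d = 84 > 0  ⇒  inside

inside=yes margin=6656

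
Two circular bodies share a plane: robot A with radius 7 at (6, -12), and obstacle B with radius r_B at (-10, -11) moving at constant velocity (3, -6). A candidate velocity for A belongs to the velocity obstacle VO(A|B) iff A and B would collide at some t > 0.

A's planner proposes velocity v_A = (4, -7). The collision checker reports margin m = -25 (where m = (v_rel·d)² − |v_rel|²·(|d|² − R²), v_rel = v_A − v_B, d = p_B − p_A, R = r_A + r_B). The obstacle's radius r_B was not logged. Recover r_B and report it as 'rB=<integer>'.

m = -25
d = (-16, 1);  v_rel = (1, -1),  |v_rel|² = 2
v_rel×d = (1)·(1) − (-1)·(-16) = -15
since m = R²·2 − (-15)²:  R² = (225 + -25) / 2 = 100
R = √100 = 10  ⇒  r_B = 10 − 7 = 3

rB=3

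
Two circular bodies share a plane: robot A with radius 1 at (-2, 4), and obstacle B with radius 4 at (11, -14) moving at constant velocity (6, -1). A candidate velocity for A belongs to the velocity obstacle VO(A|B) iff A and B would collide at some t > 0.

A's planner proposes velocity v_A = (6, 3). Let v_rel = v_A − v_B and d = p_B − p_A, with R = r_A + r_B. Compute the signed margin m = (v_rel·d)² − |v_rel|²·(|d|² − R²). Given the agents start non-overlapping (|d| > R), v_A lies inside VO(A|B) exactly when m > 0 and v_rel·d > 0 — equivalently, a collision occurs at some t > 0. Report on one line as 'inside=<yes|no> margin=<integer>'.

d = (13, -18),  |d|² = 493;  R = 1+4 = 5,  c = 493−5² = 468
v_rel = (0, 4),  |v_rel|² = 16;  v_rel·d = (0)·(13) + (4)·(-18) = -72
16·t² + 144·t + 468 = 0  ⇒  m = (-72)² − 16·468 = -2304
m = -2304 < 0,  v_rel·d = -72 < 0  ⇒  outside

inside=no margin=-2304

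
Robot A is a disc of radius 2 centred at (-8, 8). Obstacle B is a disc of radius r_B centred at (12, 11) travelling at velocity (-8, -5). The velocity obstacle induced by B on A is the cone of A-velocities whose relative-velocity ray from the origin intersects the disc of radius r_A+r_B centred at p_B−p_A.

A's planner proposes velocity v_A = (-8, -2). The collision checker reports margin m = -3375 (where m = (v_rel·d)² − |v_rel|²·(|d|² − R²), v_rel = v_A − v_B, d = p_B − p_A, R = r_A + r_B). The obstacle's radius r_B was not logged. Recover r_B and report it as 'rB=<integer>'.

m = -3375
d = (20, 3);  v_rel = (0, 3),  |v_rel|² = 9
v_rel×d = (0)·(3) − (3)·(20) = -60
since m = R²·9 − (-60)²:  R² = (3600 + -3375) / 9 = 25
R = √25 = 5  ⇒  r_B = 5 − 2 = 3

rB=3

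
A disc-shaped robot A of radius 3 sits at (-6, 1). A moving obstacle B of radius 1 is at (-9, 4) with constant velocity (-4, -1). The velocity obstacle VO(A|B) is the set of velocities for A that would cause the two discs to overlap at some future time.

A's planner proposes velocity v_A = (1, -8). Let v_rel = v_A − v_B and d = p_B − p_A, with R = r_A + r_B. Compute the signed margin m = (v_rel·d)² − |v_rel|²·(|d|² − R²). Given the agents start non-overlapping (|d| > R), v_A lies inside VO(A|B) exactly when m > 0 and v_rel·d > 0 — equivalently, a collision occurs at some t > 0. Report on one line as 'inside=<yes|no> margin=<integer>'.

d = (-3, 3),  |d|² = 18;  R = 3+1 = 4,  c = 18−4² = 2
v_rel = (5, -7),  |v_rel|² = 74;  v_rel·d = (5)·(-3) + (-7)·(3) = -36
74·t² + 72·t + 2 = 0  ⇒  m = (-36)² − 74·2 = 1148
m = 1148 > 0,  v_rel·d = -36 < 0  ⇒  outside

inside=no margin=1148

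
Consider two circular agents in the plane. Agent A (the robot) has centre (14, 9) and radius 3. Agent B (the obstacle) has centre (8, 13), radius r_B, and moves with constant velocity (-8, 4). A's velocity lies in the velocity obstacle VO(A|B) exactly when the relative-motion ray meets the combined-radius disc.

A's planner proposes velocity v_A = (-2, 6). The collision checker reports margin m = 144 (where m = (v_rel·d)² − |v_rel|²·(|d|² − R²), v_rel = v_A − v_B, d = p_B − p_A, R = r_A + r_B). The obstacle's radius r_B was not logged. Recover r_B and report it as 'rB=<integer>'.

m = 144
d = (-6, 4);  v_rel = (6, 2),  |v_rel|² = 40
v_rel×d = (6)·(4) − (2)·(-6) = 36
since m = R²·40 − 36²:  R² = (1296 + 144) / 40 = 36
R = √36 = 6  ⇒  r_B = 6 − 3 = 3

rB=3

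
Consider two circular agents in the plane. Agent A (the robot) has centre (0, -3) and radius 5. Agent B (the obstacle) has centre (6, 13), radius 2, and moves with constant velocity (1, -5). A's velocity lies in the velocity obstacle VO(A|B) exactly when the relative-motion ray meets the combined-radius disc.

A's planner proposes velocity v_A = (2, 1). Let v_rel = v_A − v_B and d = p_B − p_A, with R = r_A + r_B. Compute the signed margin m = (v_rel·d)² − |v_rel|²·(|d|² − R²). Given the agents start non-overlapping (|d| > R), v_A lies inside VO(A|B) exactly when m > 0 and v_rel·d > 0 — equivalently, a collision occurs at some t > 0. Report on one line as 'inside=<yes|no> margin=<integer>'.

d = (6, 16),  |d|² = 292;  R = 5+2 = 7,  c = 292−7² = 243
v_rel = (1, 6),  |v_rel|² = 37;  v_rel·d = (1)·(6) + (6)·(16) = 102
37·t² − 204·t + 243 = 0  ⇒  m = 102² − 37·243 = 1413
m = 1413 > 0,  v_rel·d = 102 > 0  ⇒  inside

inside=yes margin=1413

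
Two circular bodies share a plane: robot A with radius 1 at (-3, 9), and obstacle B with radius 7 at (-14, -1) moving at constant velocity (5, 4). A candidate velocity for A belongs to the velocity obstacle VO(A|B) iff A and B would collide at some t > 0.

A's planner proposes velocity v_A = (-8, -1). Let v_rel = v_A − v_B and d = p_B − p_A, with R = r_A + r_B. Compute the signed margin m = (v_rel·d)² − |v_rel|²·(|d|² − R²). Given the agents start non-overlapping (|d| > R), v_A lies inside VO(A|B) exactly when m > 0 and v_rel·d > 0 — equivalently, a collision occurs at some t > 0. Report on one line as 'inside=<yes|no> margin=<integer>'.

d = (-11, -10),  |d|² = 221;  R = 1+7 = 8,  c = 221−8² = 157
v_rel = (-13, -5),  |v_rel|² = 194;  v_rel·d = (-13)·(-11) + (-5)·(-10) = 193
194·t² − 386·t + 157 = 0  ⇒  m = 193² − 194·157 = 6791
m = 6791 > 0,  v_rel·d = 193 > 0  ⇒  inside

inside=yes margin=6791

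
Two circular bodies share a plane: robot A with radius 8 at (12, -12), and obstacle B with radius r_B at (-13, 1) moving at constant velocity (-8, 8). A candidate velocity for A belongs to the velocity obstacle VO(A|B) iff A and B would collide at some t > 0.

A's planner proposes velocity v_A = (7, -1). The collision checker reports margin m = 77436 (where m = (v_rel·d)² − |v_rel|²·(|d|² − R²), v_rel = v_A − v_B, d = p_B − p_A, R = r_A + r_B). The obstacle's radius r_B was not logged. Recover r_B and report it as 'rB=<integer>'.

m = 77436
d = (-25, 13);  v_rel = (15, -9),  |v_rel|² = 306
v_rel×d = (15)·(13) − (-9)·(-25) = -30
since m = R²·306 − (-30)²:  R² = (900 + 77436) / 306 = 256
R = √256 = 16  ⇒  r_B = 16 − 8 = 8

rB=8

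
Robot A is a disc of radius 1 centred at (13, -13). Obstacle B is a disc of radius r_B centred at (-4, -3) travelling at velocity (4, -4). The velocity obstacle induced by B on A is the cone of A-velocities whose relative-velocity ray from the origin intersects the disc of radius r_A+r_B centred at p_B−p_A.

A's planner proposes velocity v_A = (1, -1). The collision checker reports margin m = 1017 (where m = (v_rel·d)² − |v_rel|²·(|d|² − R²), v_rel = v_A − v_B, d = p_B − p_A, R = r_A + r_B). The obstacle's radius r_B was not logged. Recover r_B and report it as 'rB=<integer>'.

m = 1017
d = (-17, 10);  v_rel = (-3, 3),  |v_rel|² = 18
v_rel×d = (-3)·(10) − (3)·(-17) = 21
since m = R²·18 − 21²:  R² = (441 + 1017) / 18 = 81
R = √81 = 9  ⇒  r_B = 9 − 1 = 8

rB=8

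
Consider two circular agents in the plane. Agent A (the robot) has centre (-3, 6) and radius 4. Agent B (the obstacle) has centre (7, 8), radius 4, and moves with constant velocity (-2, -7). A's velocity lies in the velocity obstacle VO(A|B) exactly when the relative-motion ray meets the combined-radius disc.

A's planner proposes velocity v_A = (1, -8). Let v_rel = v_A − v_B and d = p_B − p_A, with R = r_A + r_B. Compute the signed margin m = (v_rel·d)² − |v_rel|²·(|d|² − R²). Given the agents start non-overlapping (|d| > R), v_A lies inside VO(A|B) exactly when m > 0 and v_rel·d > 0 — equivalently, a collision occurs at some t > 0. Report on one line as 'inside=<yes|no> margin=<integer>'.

d = (10, 2),  |d|² = 104;  R = 4+4 = 8,  c = 104−8² = 40
v_rel = (3, -1),  |v_rel|² = 10;  v_rel·d = (3)·(10) + (-1)·(2) = 28
10·t² − 56·t + 40 = 0  ⇒  m = 28² − 10·40 = 384
m = 384 > 0,  v_rel·d = 28 > 0  ⇒  inside

inside=yes margin=384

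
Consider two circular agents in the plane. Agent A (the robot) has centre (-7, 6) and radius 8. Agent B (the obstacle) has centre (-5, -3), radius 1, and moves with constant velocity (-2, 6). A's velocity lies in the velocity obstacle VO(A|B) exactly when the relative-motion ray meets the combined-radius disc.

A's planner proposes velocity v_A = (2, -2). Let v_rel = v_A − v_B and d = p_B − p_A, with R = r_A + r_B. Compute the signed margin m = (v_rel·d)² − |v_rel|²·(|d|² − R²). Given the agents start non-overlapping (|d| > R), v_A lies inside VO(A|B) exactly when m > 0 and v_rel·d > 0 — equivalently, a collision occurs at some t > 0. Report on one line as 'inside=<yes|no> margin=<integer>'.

d = (2, -9),  |d|² = 85;  R = 8+1 = 9,  c = 85−9² = 4
v_rel = (4, -8),  |v_rel|² = 80;  v_rel·d = (4)·(2) + (-8)·(-9) = 80
80·t² − 160·t + 4 = 0  ⇒  m = 80² − 80·4 = 6080
m = 6080 > 0,  v_rel·d = 80 > 0  ⇒  inside

inside=yes margin=6080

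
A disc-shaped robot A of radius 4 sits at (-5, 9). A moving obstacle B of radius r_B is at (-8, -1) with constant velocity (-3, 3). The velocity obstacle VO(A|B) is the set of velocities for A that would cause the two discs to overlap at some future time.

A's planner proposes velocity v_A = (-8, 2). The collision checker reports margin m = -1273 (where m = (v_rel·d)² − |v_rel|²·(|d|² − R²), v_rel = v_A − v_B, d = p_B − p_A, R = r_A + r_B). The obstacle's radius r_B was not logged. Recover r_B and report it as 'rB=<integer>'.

m = -1273
d = (-3, -10);  v_rel = (-5, -1),  |v_rel|² = 26
v_rel×d = (-5)·(-10) − (-1)·(-3) = 47
since m = R²·26 − 47²:  R² = (2209 + -1273) / 26 = 36
R = √36 = 6  ⇒  r_B = 6 − 4 = 2

rB=2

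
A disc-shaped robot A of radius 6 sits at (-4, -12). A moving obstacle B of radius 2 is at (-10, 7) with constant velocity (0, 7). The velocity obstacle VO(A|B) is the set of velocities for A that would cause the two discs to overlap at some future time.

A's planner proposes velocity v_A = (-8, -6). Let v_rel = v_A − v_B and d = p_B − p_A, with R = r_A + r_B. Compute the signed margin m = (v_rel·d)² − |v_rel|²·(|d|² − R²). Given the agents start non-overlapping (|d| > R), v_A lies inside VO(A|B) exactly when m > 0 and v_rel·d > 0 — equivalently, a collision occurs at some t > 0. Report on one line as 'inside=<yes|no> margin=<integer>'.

d = (-6, 19),  |d|² = 397;  R = 6+2 = 8,  c = 397−8² = 333
v_rel = (-8, -13),  |v_rel|² = 233;  v_rel·d = (-8)·(-6) + (-13)·(19) = -199
233·t² + 398·t + 333 = 0  ⇒  m = (-199)² − 233·333 = -37988
m = -37988 < 0,  v_rel·d = -199 < 0  ⇒  outside

inside=no margin=-37988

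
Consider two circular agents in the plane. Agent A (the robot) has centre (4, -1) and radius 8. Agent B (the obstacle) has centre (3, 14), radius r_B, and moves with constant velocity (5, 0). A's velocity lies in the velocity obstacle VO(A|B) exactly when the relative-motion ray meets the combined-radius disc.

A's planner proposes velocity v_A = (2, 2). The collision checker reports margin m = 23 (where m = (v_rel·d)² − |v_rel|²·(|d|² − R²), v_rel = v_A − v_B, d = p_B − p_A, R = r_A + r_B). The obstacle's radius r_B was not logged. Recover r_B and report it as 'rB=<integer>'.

m = 23
d = (-1, 15);  v_rel = (-3, 2),  |v_rel|² = 13
v_rel×d = (-3)·(15) − (2)·(-1) = -43
since m = R²·13 − (-43)²:  R² = (1849 + 23) / 13 = 144
R = √144 = 12  ⇒  r_B = 12 − 8 = 4

rB=4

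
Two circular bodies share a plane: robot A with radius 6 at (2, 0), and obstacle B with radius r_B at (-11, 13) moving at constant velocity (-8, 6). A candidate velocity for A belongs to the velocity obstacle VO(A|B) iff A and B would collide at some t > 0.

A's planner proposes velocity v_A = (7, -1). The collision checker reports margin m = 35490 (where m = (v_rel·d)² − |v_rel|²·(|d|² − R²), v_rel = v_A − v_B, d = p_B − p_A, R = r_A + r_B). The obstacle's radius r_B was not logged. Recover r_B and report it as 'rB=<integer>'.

m = 35490
d = (-13, 13);  v_rel = (15, -7),  |v_rel|² = 274
v_rel×d = (15)·(13) − (-7)·(-13) = 104
since m = R²·274 − 104²:  R² = (10816 + 35490) / 274 = 169
R = √169 = 13  ⇒  r_B = 13 − 6 = 7

rB=7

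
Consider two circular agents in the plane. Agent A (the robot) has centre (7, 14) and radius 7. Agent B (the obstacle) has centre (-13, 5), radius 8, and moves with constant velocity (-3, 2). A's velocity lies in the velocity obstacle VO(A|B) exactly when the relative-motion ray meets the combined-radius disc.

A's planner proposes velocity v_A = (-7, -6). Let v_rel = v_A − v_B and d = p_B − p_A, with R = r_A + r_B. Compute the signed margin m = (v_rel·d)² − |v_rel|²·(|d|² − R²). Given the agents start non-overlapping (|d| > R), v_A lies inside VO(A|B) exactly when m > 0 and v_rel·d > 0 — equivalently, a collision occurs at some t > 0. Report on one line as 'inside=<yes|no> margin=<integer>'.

d = (-20, -9),  |d|² = 481;  R = 7+8 = 15,  c = 481−15² = 256
v_rel = (-4, -8),  |v_rel|² = 80;  v_rel·d = (-4)·(-20) + (-8)·(-9) = 152
80·t² − 304·t + 256 = 0  ⇒  m = 152² − 80·256 = 2624
m = 2624 > 0,  v_rel·d = 152 > 0  ⇒  inside

inside=yes margin=2624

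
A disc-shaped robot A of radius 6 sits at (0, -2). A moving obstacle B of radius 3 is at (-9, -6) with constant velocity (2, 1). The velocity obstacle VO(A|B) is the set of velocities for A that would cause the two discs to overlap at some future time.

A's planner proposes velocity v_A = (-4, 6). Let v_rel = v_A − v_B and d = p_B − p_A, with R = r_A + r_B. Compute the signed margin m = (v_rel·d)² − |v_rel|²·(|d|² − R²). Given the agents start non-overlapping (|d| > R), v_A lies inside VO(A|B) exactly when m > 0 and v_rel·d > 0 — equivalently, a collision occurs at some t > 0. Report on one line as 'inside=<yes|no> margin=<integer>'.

d = (-9, -4),  |d|² = 97;  R = 6+3 = 9,  c = 97−9² = 16
v_rel = (-6, 5),  |v_rel|² = 61;  v_rel·d = (-6)·(-9) + (5)·(-4) = 34
61·t² − 68·t + 16 = 0  ⇒  m = 34² − 61·16 = 180
m = 180 > 0,  v_rel·d = 34 > 0  ⇒  inside

inside=yes margin=180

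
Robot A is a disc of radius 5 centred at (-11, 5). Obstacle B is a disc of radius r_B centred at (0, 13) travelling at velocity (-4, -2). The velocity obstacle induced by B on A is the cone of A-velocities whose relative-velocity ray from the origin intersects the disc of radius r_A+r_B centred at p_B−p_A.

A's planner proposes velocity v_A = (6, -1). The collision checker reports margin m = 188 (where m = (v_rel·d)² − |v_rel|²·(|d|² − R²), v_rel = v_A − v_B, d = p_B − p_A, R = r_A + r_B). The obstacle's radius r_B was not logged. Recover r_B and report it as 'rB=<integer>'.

m = 188
d = (11, 8);  v_rel = (10, 1),  |v_rel|² = 101
v_rel×d = (10)·(8) − (1)·(11) = 69
since m = R²·101 − 69²:  R² = (4761 + 188) / 101 = 49
R = √49 = 7  ⇒  r_B = 7 − 5 = 2

rB=2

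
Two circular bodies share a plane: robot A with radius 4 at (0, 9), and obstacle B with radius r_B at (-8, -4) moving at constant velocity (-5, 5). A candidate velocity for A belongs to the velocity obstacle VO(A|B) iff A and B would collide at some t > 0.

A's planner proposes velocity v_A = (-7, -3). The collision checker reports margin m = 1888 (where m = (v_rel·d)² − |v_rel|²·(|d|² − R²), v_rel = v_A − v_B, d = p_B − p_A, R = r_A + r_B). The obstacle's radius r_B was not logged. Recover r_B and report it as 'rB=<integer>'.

m = 1888
d = (-8, -13);  v_rel = (-2, -8),  |v_rel|² = 68
v_rel×d = (-2)·(-13) − (-8)·(-8) = -38
since m = R²·68 − (-38)²:  R² = (1444 + 1888) / 68 = 49
R = √49 = 7  ⇒  r_B = 7 − 4 = 3

rB=3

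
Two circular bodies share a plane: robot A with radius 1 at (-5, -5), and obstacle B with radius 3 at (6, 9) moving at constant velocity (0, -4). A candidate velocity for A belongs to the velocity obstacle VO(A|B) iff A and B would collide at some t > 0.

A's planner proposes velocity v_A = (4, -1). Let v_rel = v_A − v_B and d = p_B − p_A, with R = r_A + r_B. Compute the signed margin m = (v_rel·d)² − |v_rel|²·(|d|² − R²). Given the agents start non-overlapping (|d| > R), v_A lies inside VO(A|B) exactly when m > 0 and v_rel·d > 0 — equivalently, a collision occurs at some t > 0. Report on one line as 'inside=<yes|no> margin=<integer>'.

d = (11, 14),  |d|² = 317;  R = 1+3 = 4,  c = 317−4² = 301
v_rel = (4, 3),  |v_rel|² = 25;  v_rel·d = (4)·(11) + (3)·(14) = 86
25·t² − 172·t + 301 = 0  ⇒  m = 86² − 25·301 = -129
m = -129 < 0,  v_rel·d = 86 > 0  ⇒  outside

inside=no margin=-129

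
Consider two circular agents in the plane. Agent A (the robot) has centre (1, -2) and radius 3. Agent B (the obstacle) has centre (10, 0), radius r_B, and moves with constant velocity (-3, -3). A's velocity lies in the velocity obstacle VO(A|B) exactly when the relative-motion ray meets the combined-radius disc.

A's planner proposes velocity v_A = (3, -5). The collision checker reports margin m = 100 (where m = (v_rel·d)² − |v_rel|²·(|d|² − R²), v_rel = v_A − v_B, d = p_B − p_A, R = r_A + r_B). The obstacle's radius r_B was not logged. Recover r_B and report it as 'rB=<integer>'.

m = 100
d = (9, 2);  v_rel = (6, -2),  |v_rel|² = 40
v_rel×d = (6)·(2) − (-2)·(9) = 30
since m = R²·40 − 30²:  R² = (900 + 100) / 40 = 25
R = √25 = 5  ⇒  r_B = 5 − 3 = 2

rB=2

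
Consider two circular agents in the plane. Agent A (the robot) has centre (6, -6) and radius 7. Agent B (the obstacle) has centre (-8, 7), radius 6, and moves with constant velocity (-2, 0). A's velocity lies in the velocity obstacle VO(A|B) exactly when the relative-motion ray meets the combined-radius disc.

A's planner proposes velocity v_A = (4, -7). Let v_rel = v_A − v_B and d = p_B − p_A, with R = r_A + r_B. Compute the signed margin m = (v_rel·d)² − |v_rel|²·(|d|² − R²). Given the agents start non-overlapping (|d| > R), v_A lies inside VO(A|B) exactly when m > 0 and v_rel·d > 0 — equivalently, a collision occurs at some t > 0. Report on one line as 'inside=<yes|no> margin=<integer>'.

d = (-14, 13),  |d|² = 365;  R = 7+6 = 13,  c = 365−13² = 196
v_rel = (6, -7),  |v_rel|² = 85;  v_rel·d = (6)·(-14) + (-7)·(13) = -175
85·t² + 350·t + 196 = 0  ⇒  m = (-175)² − 85·196 = 13965
m = 13965 > 0,  v_rel·d = -175 < 0  ⇒  outside

inside=no margin=13965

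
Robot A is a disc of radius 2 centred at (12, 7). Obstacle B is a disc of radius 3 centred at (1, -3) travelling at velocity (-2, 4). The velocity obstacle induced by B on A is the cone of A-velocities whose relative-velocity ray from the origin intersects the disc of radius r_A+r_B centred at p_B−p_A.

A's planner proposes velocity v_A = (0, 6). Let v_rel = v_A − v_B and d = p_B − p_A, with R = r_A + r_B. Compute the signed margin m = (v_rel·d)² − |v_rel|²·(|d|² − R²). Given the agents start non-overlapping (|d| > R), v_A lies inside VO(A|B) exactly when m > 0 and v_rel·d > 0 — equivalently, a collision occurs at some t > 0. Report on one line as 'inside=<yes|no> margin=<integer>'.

d = (-11, -10),  |d|² = 221;  R = 2+3 = 5,  c = 221−5² = 196
v_rel = (2, 2),  |v_rel|² = 8;  v_rel·d = (2)·(-11) + (2)·(-10) = -42
8·t² + 84·t + 196 = 0  ⇒  m = (-42)² − 8·196 = 196
m = 196 > 0,  v_rel·d = -42 < 0  ⇒  outside

inside=no margin=196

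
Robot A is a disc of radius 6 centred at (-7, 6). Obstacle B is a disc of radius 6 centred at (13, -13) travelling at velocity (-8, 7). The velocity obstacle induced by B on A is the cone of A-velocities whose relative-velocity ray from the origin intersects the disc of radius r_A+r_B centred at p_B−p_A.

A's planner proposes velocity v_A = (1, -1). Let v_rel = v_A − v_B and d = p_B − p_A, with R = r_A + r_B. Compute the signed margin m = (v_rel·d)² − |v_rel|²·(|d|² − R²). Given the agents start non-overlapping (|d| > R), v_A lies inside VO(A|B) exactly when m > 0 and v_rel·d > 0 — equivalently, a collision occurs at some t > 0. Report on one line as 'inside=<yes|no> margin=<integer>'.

d = (20, -19),  |d|² = 761;  R = 6+6 = 12,  c = 761−12² = 617
v_rel = (9, -8),  |v_rel|² = 145;  v_rel·d = (9)·(20) + (-8)·(-19) = 332
145·t² − 664·t + 617 = 0  ⇒  m = 332² − 145·617 = 20759
m = 20759 > 0,  v_rel·d = 332 > 0  ⇒  inside

inside=yes margin=20759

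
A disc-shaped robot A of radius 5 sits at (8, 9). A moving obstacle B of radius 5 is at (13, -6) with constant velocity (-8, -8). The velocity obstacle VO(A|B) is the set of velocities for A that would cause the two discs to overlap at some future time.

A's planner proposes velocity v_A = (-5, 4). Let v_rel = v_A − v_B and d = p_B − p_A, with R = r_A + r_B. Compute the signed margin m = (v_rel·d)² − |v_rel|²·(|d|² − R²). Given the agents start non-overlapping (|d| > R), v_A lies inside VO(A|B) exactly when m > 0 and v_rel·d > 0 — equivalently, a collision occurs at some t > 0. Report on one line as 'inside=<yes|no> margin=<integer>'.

d = (5, -15),  |d|² = 250;  R = 5+5 = 10,  c = 250−10² = 150
v_rel = (3, 12),  |v_rel|² = 153;  v_rel·d = (3)·(5) + (12)·(-15) = -165
153·t² + 330·t + 150 = 0  ⇒  m = (-165)² − 153·150 = 4275
m = 4275 > 0,  v_rel·d = -165 < 0  ⇒  outside

inside=no margin=4275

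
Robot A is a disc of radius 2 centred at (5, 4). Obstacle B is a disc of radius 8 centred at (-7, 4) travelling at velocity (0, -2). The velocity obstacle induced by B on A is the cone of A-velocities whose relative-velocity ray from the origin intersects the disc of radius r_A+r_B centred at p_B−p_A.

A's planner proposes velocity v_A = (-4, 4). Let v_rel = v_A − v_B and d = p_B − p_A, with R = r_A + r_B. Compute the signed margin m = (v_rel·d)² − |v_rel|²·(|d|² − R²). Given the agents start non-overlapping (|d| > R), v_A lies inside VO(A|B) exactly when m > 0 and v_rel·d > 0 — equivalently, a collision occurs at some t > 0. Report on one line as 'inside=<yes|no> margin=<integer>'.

d = (-12, 0),  |d|² = 144;  R = 2+8 = 10,  c = 144−10² = 44
v_rel = (-4, 6),  |v_rel|² = 52;  v_rel·d = (-4)·(-12) + (6)·(0) = 48
52·t² − 96·t + 44 = 0  ⇒  m = 48² − 52·44 = 16
m = 16 > 0,  v_rel·d = 48 > 0  ⇒  inside

inside=yes margin=16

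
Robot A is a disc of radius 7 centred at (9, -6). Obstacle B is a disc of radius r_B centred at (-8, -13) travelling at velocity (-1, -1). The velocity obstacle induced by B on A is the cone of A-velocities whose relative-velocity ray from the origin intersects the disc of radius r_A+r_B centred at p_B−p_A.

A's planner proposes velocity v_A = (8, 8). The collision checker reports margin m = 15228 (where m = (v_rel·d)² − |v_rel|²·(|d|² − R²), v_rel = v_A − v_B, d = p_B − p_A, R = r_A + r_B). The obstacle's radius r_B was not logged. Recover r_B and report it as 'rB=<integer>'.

m = 15228
d = (-17, -7);  v_rel = (9, 9),  |v_rel|² = 162
v_rel×d = (9)·(-7) − (9)·(-17) = 90
since m = R²·162 − 90²:  R² = (8100 + 15228) / 162 = 144
R = √144 = 12  ⇒  r_B = 12 − 7 = 5

rB=5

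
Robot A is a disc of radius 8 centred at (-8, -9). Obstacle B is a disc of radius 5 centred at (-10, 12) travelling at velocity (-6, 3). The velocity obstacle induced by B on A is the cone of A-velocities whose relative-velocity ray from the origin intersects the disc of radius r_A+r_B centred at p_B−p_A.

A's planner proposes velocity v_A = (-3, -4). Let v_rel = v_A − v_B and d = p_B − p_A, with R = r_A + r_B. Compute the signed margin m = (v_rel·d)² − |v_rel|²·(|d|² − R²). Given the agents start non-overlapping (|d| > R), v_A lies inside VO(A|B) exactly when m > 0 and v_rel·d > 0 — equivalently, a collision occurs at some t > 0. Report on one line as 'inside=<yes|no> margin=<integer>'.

d = (-2, 21),  |d|² = 445;  R = 8+5 = 13,  c = 445−13² = 276
v_rel = (3, -7),  |v_rel|² = 58;  v_rel·d = (3)·(-2) + (-7)·(21) = -153
58·t² + 306·t + 276 = 0  ⇒  m = (-153)² − 58·276 = 7401
m = 7401 > 0,  v_rel·d = -153 < 0  ⇒  outside

inside=no margin=7401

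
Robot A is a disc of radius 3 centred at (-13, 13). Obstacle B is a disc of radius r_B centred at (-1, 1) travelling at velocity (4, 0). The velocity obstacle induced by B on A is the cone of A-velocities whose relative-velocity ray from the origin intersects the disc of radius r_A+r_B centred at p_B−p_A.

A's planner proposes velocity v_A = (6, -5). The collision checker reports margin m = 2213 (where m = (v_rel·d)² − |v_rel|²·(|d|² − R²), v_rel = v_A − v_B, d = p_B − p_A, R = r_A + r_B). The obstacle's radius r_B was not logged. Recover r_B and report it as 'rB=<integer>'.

m = 2213
d = (12, -12);  v_rel = (2, -5),  |v_rel|² = 29
v_rel×d = (2)·(-12) − (-5)·(12) = 36
since m = R²·29 − 36²:  R² = (1296 + 2213) / 29 = 121
R = √121 = 11  ⇒  r_B = 11 − 3 = 8

rB=8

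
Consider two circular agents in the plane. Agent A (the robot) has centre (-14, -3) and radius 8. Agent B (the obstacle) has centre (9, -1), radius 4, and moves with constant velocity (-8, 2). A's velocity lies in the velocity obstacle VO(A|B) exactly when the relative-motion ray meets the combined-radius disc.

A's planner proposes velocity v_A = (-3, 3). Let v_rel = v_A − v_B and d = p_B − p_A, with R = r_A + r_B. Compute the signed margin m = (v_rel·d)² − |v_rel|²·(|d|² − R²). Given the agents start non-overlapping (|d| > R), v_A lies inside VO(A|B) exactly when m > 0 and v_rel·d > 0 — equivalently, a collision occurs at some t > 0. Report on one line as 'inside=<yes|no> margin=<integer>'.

d = (23, 2),  |d|² = 533;  R = 8+4 = 12,  c = 533−12² = 389
v_rel = (5, 1),  |v_rel|² = 26;  v_rel·d = (5)·(23) + (1)·(2) = 117
26·t² − 234·t + 389 = 0  ⇒  m = 117² − 26·389 = 3575
m = 3575 > 0,  v_rel·d = 117 > 0  ⇒  inside

inside=yes margin=3575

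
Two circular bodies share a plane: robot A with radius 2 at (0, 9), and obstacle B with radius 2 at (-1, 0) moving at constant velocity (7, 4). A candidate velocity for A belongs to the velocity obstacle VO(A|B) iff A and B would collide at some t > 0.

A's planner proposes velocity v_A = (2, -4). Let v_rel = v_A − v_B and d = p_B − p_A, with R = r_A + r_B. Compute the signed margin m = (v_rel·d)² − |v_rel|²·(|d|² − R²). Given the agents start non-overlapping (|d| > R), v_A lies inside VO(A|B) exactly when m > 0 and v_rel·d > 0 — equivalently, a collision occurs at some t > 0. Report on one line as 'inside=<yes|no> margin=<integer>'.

d = (-1, -9),  |d|² = 82;  R = 2+2 = 4,  c = 82−4² = 66
v_rel = (-5, -8),  |v_rel|² = 89;  v_rel·d = (-5)·(-1) + (-8)·(-9) = 77
89·t² − 154·t + 66 = 0  ⇒  m = 77² − 89·66 = 55
m = 55 > 0,  v_rel·d = 77 > 0  ⇒  inside

inside=yes margin=55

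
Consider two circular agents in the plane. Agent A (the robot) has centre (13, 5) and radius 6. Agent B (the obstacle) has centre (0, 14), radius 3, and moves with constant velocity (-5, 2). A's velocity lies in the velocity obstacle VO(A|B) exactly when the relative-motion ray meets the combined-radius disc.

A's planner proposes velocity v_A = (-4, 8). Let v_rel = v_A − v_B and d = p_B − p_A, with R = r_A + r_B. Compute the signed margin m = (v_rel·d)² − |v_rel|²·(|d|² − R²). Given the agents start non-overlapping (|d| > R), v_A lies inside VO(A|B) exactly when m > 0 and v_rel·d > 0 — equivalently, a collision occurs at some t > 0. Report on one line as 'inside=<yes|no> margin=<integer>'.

d = (-13, 9),  |d|² = 250;  R = 6+3 = 9,  c = 250−9² = 169
v_rel = (1, 6),  |v_rel|² = 37;  v_rel·d = (1)·(-13) + (6)·(9) = 41
37·t² − 82·t + 169 = 0  ⇒  m = 41² − 37·169 = -4572
m = -4572 < 0,  v_rel·d = 41 > 0  ⇒  outside

inside=no margin=-4572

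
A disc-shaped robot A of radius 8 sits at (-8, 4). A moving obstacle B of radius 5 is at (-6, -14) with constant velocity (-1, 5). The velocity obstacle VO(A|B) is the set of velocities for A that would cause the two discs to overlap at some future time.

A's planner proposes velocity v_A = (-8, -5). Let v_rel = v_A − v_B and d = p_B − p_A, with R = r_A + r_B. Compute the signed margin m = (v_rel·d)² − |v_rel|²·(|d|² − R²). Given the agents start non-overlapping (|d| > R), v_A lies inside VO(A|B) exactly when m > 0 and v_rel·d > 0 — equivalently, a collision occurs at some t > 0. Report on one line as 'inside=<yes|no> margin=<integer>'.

d = (2, -18),  |d|² = 328;  R = 8+5 = 13,  c = 328−13² = 159
v_rel = (-7, -10),  |v_rel|² = 149;  v_rel·d = (-7)·(2) + (-10)·(-18) = 166
149·t² − 332·t + 159 = 0  ⇒  m = 166² − 149·159 = 3865
m = 3865 > 0,  v_rel·d = 166 > 0  ⇒  inside

inside=yes margin=3865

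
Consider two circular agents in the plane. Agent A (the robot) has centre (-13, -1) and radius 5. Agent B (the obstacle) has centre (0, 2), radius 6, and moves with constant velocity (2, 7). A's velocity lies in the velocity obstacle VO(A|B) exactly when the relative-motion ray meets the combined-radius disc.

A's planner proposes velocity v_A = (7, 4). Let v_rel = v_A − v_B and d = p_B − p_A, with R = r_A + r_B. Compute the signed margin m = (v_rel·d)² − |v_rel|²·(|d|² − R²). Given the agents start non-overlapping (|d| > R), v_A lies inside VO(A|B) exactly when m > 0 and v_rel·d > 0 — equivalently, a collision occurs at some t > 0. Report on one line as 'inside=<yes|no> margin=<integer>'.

d = (13, 3),  |d|² = 178;  R = 5+6 = 11,  c = 178−11² = 57
v_rel = (5, -3),  |v_rel|² = 34;  v_rel·d = (5)·(13) + (-3)·(3) = 56
34·t² − 112·t + 57 = 0  ⇒  m = 56² − 34·57 = 1198
m = 1198 > 0,  v_rel·d = 56 > 0  ⇒  inside

inside=yes margin=1198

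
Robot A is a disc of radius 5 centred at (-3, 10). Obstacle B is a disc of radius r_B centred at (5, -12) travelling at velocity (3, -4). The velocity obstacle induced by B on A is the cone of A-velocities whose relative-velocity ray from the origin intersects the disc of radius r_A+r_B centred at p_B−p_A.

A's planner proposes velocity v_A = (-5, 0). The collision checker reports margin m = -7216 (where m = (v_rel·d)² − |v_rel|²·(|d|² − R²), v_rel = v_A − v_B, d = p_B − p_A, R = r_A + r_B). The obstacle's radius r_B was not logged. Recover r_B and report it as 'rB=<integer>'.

m = -7216
d = (8, -22);  v_rel = (-8, 4),  |v_rel|² = 80
v_rel×d = (-8)·(-22) − (4)·(8) = 144
since m = R²·80 − 144²:  R² = (20736 + -7216) / 80 = 169
R = √169 = 13  ⇒  r_B = 13 − 5 = 8

rB=8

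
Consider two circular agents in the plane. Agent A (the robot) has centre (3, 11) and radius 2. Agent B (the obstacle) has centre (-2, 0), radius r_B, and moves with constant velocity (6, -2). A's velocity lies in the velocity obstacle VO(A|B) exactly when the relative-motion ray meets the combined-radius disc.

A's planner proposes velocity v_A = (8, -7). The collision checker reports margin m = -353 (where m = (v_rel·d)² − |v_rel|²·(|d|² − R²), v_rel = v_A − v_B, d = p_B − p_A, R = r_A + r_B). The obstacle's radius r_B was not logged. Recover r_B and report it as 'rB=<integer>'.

m = -353
d = (-5, -11);  v_rel = (2, -5),  |v_rel|² = 29
v_rel×d = (2)·(-11) − (-5)·(-5) = -47
since m = R²·29 − (-47)²:  R² = (2209 + -353) / 29 = 64
R = √64 = 8  ⇒  r_B = 8 − 2 = 6

rB=6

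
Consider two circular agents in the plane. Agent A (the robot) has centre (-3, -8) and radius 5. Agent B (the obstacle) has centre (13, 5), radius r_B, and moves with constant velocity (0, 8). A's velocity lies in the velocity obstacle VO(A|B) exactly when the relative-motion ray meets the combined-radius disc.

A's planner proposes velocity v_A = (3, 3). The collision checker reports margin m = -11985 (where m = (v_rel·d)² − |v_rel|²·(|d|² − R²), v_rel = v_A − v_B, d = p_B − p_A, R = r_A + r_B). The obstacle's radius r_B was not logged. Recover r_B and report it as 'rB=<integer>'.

m = -11985
d = (16, 13);  v_rel = (3, -5),  |v_rel|² = 34
v_rel×d = (3)·(13) − (-5)·(16) = 119
since m = R²·34 − 119²:  R² = (14161 + -11985) / 34 = 64
R = √64 = 8  ⇒  r_B = 8 − 5 = 3

rB=3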